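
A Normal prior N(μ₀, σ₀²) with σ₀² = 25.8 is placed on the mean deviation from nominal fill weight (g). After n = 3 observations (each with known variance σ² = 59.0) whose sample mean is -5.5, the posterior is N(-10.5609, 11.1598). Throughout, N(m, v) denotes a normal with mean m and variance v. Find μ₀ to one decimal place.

μ₀ = -17.2

With known observation variance, the Normal–Normal posterior has precision τ_n = τ₀ + n/σ² and mean μ_n = (τ₀μ₀ + (n/σ²)x̄)/τ_n.
Here τ₀ = 1/25.8 = 0.038760 and τ_data = 3/59.0 = 0.050847, so τ_n = 0.089607.
Rearranging for μ₀: μ₀ = (μ_n·τ_n − τ_data·x̄)/τ₀ = (-10.5609·0.089607 − 0.050847·-5.5) / 0.038760 = -0.666672/0.038760 ≈ -17.2.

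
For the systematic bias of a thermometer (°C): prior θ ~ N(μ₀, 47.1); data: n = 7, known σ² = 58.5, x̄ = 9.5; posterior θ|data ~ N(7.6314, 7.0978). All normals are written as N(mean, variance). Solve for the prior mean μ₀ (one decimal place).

With known observation variance, the Normal–Normal posterior has precision τ_n = τ₀ + n/σ² and mean μ_n = (τ₀μ₀ + (n/σ²)x̄)/τ_n.
Here τ₀ = 1/47.1 = 0.021231 and τ_data = 7/58.5 = 0.119658, so τ_n = 0.140889.
Rearranging for μ₀: μ₀ = (μ_n·τ_n − τ_data·x̄)/τ₀ = (7.6314·0.140889 − 0.119658·9.5) / 0.021231 = -0.061571/0.021231 ≈ -2.9.

μ₀ = -2.9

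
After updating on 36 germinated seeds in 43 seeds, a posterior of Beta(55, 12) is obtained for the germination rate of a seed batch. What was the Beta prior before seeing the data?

Beta(19, 5)

A Beta(α, β) prior with s successes and f failures in binomial data gives a Beta(α+s, β+f) posterior.
Subtract the data counts: 55−36=19, 12−7=5.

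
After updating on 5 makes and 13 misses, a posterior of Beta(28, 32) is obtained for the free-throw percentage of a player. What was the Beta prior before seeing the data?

Beta is conjugate to the binomial likelihood: posterior = Beta(α+s, β+f).
Subtract the data counts: 28−5=23, 32−13=19.

Beta(23, 19)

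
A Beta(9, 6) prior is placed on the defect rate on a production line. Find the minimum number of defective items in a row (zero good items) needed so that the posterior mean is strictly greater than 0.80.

After k defective items and 0 good items the posterior is Beta(9+k, 6), with mean (9+k)/(9+6+k).
Set (9+k)/(15+k) > 0.80 and solve: k > (0.80·15 − 9)/(1 − 0.80) = 15.000.
The smallest integer exceeding 15.000 is 16, and checking k=16: (25)/(31) = 0.8065 > 0.80.

k = 16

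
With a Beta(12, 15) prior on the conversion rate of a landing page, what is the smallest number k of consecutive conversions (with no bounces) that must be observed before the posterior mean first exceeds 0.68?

k = 20

After k conversions and 0 bounces the posterior is Beta(12+k, 15), with mean (12+k)/(12+15+k).
Set (12+k)/(27+k) > 0.68 and solve: k > (0.68·27 − 12)/(1 − 0.68) = 19.875.
The smallest integer exceeding 19.875 is 20, and checking k=20: (32)/(47) = 0.6809 > 0.68.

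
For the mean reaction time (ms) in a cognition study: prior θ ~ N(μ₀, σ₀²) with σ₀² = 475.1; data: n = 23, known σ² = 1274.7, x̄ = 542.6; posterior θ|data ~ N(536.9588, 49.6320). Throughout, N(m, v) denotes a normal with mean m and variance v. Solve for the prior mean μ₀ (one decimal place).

With known observation variance, the Normal–Normal posterior has precision τ_n = τ₀ + n/σ² and mean μ_n = (τ₀μ₀ + (n/σ²)x̄)/τ_n.
Here τ₀ = 1/475.1 = 0.002105 and τ_data = 23/1274.7 = 0.018043, so τ_n = 0.020148.
Rearranging for μ₀: μ₀ = (μ_n·τ_n − τ_data·x̄)/τ₀ = (536.9588·0.020148 − 0.018043·542.6) / 0.002105 = 1.028514/0.002105 ≈ 488.6.

μ₀ = 488.6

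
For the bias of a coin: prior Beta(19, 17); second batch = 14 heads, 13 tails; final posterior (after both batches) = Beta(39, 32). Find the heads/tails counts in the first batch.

Sequential conjugate updates are equivalent to a single update on the pooled data, so total successes = posterior α − prior α and total failures = posterior β − prior β.
Total across both batches: 39−19=20 heads, 32−17=15 tails.
Subtract the second batch: 20−14=6 heads and 15−13=2 tails.

6 heads and 2 tails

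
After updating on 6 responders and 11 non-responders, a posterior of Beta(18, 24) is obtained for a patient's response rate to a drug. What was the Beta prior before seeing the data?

Beta is conjugate to the binomial likelihood: posterior = Beta(α+s, β+f).
Subtract the data counts: 18−6=12, 24−11=13.

Beta(12, 13)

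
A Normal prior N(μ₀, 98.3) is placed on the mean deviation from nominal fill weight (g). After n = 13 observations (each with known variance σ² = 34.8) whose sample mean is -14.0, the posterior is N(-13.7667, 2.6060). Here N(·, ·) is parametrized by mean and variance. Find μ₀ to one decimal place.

μ₀ = -5.2

The posterior mean is a precision-weighted average: μ_n = (τ₀μ₀ + τ_data·x̄)/(τ₀+τ_data), with τ₀=1/σ₀² and τ_data=n/σ².
Here τ₀ = 1/98.3 = 0.010173 and τ_data = 13/34.8 = 0.373563, so τ_n = 0.383736.
Rearranging for μ₀: μ₀ = (μ_n·τ_n − τ_data·x̄)/τ₀ = (-13.7667·0.383736 − 0.373563·-14.0) / 0.010173 = -0.052896/0.010173 ≈ -5.2.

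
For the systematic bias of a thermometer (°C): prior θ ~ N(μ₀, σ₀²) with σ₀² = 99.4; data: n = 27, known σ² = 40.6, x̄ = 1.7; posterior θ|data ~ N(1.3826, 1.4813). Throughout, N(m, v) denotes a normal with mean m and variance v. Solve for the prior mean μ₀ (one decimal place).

μ₀ = -19.6

The posterior mean is a precision-weighted average: μ_n = (τ₀μ₀ + τ_data·x̄)/(τ₀+τ_data), with τ₀=1/σ₀² and τ_data=n/σ².
Here τ₀ = 1/99.4 = 0.010060 and τ_data = 27/40.6 = 0.665025, so τ_n = 0.675085.
Rearranging for μ₀: μ₀ = (μ_n·τ_n − τ_data·x̄)/τ₀ = (1.3826·0.675085 − 0.665025·1.7) / 0.010060 = -0.197170/0.010060 ≈ -19.6.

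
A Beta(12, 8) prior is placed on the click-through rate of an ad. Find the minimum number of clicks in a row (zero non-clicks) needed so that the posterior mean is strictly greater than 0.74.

After k clicks and 0 non-clicks the posterior is Beta(12+k, 8), with mean (12+k)/(12+8+k).
Set (12+k)/(20+k) > 0.74 and solve: k > (0.74·20 − 12)/(1 − 0.74) = 10.769.
The smallest integer exceeding 10.769 is 11.

k = 11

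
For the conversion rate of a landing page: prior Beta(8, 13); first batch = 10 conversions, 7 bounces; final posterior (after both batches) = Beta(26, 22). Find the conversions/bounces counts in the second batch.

8 conversions and 2 bounces

Sequential conjugate updates are equivalent to a single update on the pooled data, so total successes = posterior α − prior α and total failures = posterior β − prior β.
Total across both batches: 26−8=18 conversions, 22−13=9 bounces.
Subtract the first batch: 18−10=8 conversions and 9−7=2 bounces.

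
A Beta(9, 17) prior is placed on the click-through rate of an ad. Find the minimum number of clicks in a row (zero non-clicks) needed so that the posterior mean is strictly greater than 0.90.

After k clicks and 0 non-clicks the posterior is Beta(9+k, 17), with mean (9+k)/(9+17+k).
Set (9+k)/(26+k) > 0.90 and solve: k > (0.90·26 − 9)/(1 − 0.90) = 144.000.
The smallest integer exceeding 144.000 is 145, and checking k=145: (154)/(171) = 0.9006 > 0.90.

k = 145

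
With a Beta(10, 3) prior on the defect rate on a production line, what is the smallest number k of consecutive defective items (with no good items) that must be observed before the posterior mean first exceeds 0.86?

k = 9

After k defective items and 0 good items the posterior is Beta(10+k, 3), with mean (10+k)/(10+3+k).
Set (10+k)/(13+k) > 0.86 and solve: k > (0.86·13 − 10)/(1 − 0.86) = 8.429.
The smallest integer exceeding 8.429 is 9, and checking k=9: (19)/(22) = 0.8636 > 0.86.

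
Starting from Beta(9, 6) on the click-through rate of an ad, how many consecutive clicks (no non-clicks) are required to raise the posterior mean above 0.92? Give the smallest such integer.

After k clicks and 0 non-clicks the posterior is Beta(9+k, 6), with mean (9+k)/(9+6+k).
Set (9+k)/(15+k) > 0.92 and solve: k > (0.92·15 − 9)/(1 − 0.92) = 60.000.
The smallest integer exceeding 60.000 is 61.

k = 61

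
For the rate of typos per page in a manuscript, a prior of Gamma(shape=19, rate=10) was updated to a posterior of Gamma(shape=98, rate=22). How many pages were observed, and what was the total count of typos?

n = 12 pages with total 79 typos

Gamma–Poisson conjugacy: posterior shape = α + Σxᵢ, posterior rate = β + n.
Matching: Σxᵢ = 98 − 19 = 79 and n = 22 − 10 = 12.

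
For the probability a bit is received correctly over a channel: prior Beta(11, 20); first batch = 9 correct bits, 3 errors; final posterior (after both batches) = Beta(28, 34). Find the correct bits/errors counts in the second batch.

8 correct bits and 11 errors

Because Beta–binomial updating is additive in the counts, the combined data contributed (α_post−α_prior, β_post−β_prior) successes and failures.
Total across both batches: 28−11=17 correct bits, 34−20=14 errors.
Subtract the first batch: 17−9=8 correct bits and 14−3=11 errors.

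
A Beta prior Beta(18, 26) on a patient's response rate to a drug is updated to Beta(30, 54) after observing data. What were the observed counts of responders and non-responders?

12 responders and 28 non-responders

Under Beta–binomial conjugacy the posterior parameters are (a+s, b+f).
Match parameters: s=30−18=12, f=54−26=28.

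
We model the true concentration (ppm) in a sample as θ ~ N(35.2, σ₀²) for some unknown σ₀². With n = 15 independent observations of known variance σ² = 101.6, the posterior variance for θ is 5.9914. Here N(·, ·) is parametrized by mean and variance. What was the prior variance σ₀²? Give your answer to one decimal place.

σ₀² = 51.9

For the Normal–Normal model with known σ², precisions add: τ_n = τ₀ + n/σ².
So 1/σ₀² = 1/5.9914 − 15/101.6 = 0.166906 − 0.147638 = 0.019268.
Hence σ₀² = 1/0.019268 ≈ 51.9.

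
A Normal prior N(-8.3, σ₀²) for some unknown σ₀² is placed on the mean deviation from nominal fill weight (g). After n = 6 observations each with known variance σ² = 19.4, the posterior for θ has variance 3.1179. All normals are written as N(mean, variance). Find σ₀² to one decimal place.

σ₀² = 87.3

Posterior precision equals prior precision plus data precision: 1/σ_n² = 1/σ₀² + n/σ².
So 1/σ₀² = 1/3.1179 − 6/19.4 = 0.320729 − 0.309278 = 0.011451.
Hence σ₀² = 1/0.011451 ≈ 87.3.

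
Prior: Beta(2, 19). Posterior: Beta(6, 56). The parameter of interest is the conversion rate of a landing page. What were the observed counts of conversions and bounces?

4 conversions and 37 bounces

Beta is conjugate to the binomial likelihood: posterior = Beta(a+s, b+f).
So s = 6 − 2 = 4 and f = 56 − 19 = 37.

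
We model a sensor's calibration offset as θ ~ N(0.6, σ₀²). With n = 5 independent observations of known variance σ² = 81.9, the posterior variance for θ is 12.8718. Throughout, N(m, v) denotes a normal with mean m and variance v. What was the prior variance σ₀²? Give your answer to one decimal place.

For the Normal–Normal model with known σ², precisions add: τ_n = τ₀ + n/σ².
So 1/σ₀² = 1/12.8718 − 5/81.9 = 0.077689 − 0.061050 = 0.016639.
Hence σ₀² = 1/0.016639 ≈ 60.1.

σ₀² = 60.1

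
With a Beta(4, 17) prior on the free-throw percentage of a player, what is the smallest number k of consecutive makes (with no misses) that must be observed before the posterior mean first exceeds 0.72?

k = 40

After k makes and 0 misses the posterior is Beta(4+k, 17), with mean (4+k)/(4+17+k).
Set (4+k)/(21+k) > 0.72 and solve: k > (0.72·21 − 4)/(1 − 0.72) = 39.714.
The smallest integer exceeding 39.714 is 40.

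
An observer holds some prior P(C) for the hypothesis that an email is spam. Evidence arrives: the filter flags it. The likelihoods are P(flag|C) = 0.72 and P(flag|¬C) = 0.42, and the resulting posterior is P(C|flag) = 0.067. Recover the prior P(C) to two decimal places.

P(C) = 0.04

Bayes' rule in odds form gives O(C|E) = O(C)·[P(E|C)/P(E|¬C)], hence O(C) = O(C|E)/LR.
Posterior odds = 0.067/(1−0.067) = 0.0718. LR = 0.72/0.42 = 1.7143.
Prior odds = 0.0718/1.7143 = 0.0419, so P(C) = 0.0419/(1+0.0419) ≈ 0.04.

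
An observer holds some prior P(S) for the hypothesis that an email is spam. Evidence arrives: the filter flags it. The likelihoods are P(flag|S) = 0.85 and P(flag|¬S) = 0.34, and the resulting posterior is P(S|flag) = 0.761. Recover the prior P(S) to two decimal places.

In odds form, posterior odds = prior odds × likelihood ratio, so prior odds = posterior odds ÷ LR.
Posterior odds = 0.761/(1−0.761) = 3.1841. LR = 0.85/0.34 = 2.5000.
Prior odds = 3.1841/2.5000 = 1.2736, so P(S) = 1.2736/(1+1.2736) ≈ 0.56.

P(S) = 0.56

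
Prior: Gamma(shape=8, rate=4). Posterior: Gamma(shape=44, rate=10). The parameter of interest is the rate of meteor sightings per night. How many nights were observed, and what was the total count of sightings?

Gamma–Poisson conjugacy: posterior shape = α + Σxᵢ, posterior rate = β + n.
Matching: Σxᵢ = 44 − 8 = 36 and n = 10 − 4 = 6.

n = 6 nights with total 36 sightings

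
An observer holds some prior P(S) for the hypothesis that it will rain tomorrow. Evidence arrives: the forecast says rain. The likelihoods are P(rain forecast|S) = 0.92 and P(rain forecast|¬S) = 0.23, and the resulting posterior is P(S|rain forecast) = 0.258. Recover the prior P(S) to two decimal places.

Bayes' rule in odds form gives O(S|E) = O(S)·[P(E|S)/P(E|¬S)], hence O(S) = O(S|E)/LR.
Posterior odds = 0.258/(1−0.258) = 0.3477. LR = 0.92/0.23 = 4.0000.
Prior odds = 0.3477/4.0000 = 0.0869, so P(S) = 0.0869/(1+0.0869) ≈ 0.08.

P(S) = 0.08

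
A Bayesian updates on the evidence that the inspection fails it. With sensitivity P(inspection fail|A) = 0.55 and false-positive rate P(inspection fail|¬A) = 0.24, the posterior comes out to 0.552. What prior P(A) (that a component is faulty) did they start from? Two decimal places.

In odds form, posterior odds = prior odds × likelihood ratio, so prior odds = posterior odds ÷ LR.
Posterior odds = 0.552/(1−0.552) = 1.2321. LR = 0.55/0.24 = 2.2917.
Prior odds = 1.2321/2.2917 = 0.5376, so P(A) = 0.5376/(1+0.5376) ≈ 0.35.

P(A) = 0.35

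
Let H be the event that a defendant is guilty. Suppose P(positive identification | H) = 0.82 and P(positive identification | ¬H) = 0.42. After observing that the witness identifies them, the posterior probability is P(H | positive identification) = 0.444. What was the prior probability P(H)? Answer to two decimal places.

P(H) = 0.29

Bayes' rule in odds form gives O(H|E) = O(H)·[P(E|H)/P(E|¬H)], hence O(H) = O(H|E)/LR.
Posterior odds = 0.444/(1−0.444) = 0.7986. LR = 0.82/0.42 = 1.9524.
Prior odds = 0.7986/1.9524 = 0.4090, so P(H) = 0.4090/(1+0.4090) ≈ 0.29.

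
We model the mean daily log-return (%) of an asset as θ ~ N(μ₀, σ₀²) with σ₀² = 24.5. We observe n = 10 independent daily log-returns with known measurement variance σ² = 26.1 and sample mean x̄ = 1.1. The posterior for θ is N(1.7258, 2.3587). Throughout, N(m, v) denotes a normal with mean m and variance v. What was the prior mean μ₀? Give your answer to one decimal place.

With known observation variance, the Normal–Normal posterior has precision τ_n = τ₀ + n/σ² and mean μ_n = (τ₀μ₀ + (n/σ²)x̄)/τ_n.
Here τ₀ = 1/24.5 = 0.040816 and τ_data = 10/26.1 = 0.383142, so τ_n = 0.423958.
Rearranging for μ₀: μ₀ = (μ_n·τ_n − τ_data·x̄)/τ₀ = (1.7258·0.423958 − 0.383142·1.1) / 0.040816 = 0.310211/0.040816 ≈ 7.6.

μ₀ = 7.6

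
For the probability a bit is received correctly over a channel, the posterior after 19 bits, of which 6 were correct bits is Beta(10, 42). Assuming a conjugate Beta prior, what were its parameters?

Beta is conjugate to the binomial likelihood: posterior = Beta(a+s, b+f).
Subtract the data counts: 10−6=4, 42−13=29.

Beta(4, 29)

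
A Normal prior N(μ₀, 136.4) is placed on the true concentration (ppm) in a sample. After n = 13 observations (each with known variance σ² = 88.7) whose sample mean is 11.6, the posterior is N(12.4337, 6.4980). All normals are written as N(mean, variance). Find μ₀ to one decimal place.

μ₀ = 29.1

The posterior mean is a precision-weighted average: μ_n = (τ₀μ₀ + τ_data·x̄)/(τ₀+τ_data), with τ₀=1/σ₀² and τ_data=n/σ².
Here τ₀ = 1/136.4 = 0.007331 and τ_data = 13/88.7 = 0.146561, so τ_n = 0.153892.
Rearranging for μ₀: μ₀ = (μ_n·τ_n − τ_data·x̄)/τ₀ = (12.4337·0.153892 − 0.146561·11.6) / 0.007331 = 0.213339/0.007331 ≈ 29.1.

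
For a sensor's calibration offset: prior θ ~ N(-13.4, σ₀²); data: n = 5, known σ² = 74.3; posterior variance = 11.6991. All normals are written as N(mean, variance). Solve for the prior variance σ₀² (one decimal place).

σ₀² = 55.0

Posterior precision equals prior precision plus data precision: 1/σ_n² = 1/σ₀² + n/σ².
So 1/σ₀² = 1/11.6991 − 5/74.3 = 0.085477 − 0.067295 = 0.018182.
Hence σ₀² = 1/0.018182 ≈ 55.0.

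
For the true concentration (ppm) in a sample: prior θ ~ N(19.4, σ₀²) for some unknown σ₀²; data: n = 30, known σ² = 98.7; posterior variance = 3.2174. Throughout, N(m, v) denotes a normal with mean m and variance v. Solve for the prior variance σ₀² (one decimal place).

σ₀² = 145.8

Posterior precision equals prior precision plus data precision: 1/σ_n² = 1/σ₀² + n/σ².
So 1/σ₀² = 1/3.2174 − 30/98.7 = 0.310810 − 0.303951 = 0.006859.
Hence σ₀² = 1/0.006859 ≈ 145.8.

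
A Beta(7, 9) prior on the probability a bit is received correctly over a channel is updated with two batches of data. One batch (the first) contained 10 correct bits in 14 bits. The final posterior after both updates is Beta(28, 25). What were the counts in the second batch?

Sequential conjugate updates are equivalent to a single update on the pooled data, so total successes = posterior α − prior α and total failures = posterior β − prior β.
Total across both batches: 28−7=21 correct bits, 25−9=16 errors.
Subtract the first batch: 21−10=11 correct bits and 16−4=12 errors.

11 correct bits and 12 errors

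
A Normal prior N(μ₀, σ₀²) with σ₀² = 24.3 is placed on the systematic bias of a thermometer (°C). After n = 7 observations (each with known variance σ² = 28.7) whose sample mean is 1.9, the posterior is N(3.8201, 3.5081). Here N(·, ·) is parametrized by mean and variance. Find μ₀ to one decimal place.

The posterior mean is a precision-weighted average: μ_n = (τ₀μ₀ + τ_data·x̄)/(τ₀+τ_data), with τ₀=1/σ₀² and τ_data=n/σ².
Here τ₀ = 1/24.3 = 0.041152 and τ_data = 7/28.7 = 0.243902, so τ_n = 0.285054.
Rearranging for μ₀: μ₀ = (μ_n·τ_n − τ_data·x̄)/τ₀ = (3.8201·0.285054 − 0.243902·1.9) / 0.041152 = 0.625521/0.041152 ≈ 15.2.

μ₀ = 15.2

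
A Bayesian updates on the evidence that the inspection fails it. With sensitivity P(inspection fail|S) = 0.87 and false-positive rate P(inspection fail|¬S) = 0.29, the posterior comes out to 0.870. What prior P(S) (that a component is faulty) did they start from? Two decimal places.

P(S) = 0.69

Bayes' rule in odds form gives O(S|E) = O(S)·[P(E|S)/P(E|¬S)], hence O(S) = O(S|E)/LR.
Posterior odds = 0.870/(1−0.870) = 6.6923. LR = 0.87/0.29 = 3.0000.
Prior odds = 6.6923/3.0000 = 2.2308, so P(S) = 2.2308/(1+2.2308) ≈ 0.69.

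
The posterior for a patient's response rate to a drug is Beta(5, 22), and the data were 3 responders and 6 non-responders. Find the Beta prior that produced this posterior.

Under Beta–binomial conjugacy the posterior parameters are (a+s, b+f).
So a = 5 − 3 = 2 and b = 22 − 6 = 16.

Beta(2, 16)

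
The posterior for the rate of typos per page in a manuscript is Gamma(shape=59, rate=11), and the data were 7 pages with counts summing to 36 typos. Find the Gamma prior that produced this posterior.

Gamma(shape=23, rate=4)

A Gamma(α, β) prior (rate parametrization) on a Poisson rate with n observations summing to S gives posterior Gamma(α+S, β+n).
So α = 59 − 36 = 23 and β = 11 − 7 = 4.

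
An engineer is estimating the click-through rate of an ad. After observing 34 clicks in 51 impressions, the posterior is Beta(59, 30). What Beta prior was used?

Beta(25, 13)

A Beta(α, β) prior with s successes and f failures in binomial data gives a Beta(α+s, β+f) posterior.
So α = 59 − 34 = 25 and β = 30 − 17 = 13.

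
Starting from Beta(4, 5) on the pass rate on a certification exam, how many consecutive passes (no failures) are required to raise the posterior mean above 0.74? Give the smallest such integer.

After k passes and 0 failures the posterior is Beta(4+k, 5), with mean (4+k)/(4+5+k).
Set (4+k)/(9+k) > 0.74 and solve: k > (0.74·9 − 4)/(1 − 0.74) = 10.231.
The smallest integer exceeding 10.231 is 11, and checking k=11: (15)/(20) = 0.7500 > 0.74.

k = 11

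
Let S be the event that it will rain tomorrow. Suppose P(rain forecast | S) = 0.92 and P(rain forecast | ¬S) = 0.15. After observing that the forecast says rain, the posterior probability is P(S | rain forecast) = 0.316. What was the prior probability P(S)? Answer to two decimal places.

In odds form, posterior odds = prior odds × likelihood ratio, so prior odds = posterior odds ÷ LR.
Posterior odds = 0.316/(1−0.316) = 0.4620. LR = 0.92/0.15 = 6.1333.
Prior odds = 0.4620/6.1333 = 0.0753, so P(S) = 0.0753/(1+0.0753) ≈ 0.07.

P(S) = 0.07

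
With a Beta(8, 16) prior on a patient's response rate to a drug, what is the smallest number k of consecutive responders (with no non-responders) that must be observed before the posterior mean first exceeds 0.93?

k = 205

After k responders and 0 non-responders the posterior is Beta(8+k, 16), with mean (8+k)/(8+16+k).
Set (8+k)/(24+k) > 0.93 and solve: k > (0.93·24 − 8)/(1 − 0.93) = 204.571.
The smallest integer exceeding 204.571 is 205, and checking k=205: (213)/(229) = 0.9301 > 0.93.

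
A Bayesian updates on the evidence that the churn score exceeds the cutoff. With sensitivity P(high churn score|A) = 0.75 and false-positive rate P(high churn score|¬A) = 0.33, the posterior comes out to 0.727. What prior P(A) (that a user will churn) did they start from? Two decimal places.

P(A) = 0.54

In odds form, posterior odds = prior odds × likelihood ratio, so prior odds = posterior odds ÷ LR.
Posterior odds = 0.727/(1−0.727) = 2.6630. LR = 0.75/0.33 = 2.2727.
Prior odds = 2.6630/2.2727 = 1.1717, so P(A) = 1.1717/(1+1.1717) ≈ 0.54.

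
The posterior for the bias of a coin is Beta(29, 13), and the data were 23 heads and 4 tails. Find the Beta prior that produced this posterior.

Beta(6, 9)

A Beta(a, b) prior with s successes and f failures in binomial data gives a Beta(a+s, b+f) posterior.
So a = 29 − 23 = 6 and b = 13 − 4 = 9.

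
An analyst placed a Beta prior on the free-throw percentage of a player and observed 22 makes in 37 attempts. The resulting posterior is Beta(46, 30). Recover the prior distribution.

Under Beta–binomial conjugacy the posterior parameters are (α+s, β+f).
Subtract the data counts: 46−22=24, 30−15=15.

Beta(24, 15)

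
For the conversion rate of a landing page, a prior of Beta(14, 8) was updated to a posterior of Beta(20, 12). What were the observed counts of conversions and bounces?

A Beta(α, β) prior with s successes and f failures in binomial data gives a Beta(α+s, β+f) posterior.
So s = 20 − 14 = 6 and f = 12 − 8 = 4.

6 conversions and 4 bounces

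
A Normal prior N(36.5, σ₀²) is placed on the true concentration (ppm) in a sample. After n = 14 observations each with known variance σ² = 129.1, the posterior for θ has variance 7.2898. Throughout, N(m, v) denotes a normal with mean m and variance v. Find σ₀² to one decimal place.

Posterior precision equals prior precision plus data precision: 1/σ_n² = 1/σ₀² + n/σ².
So 1/σ₀² = 1/7.2898 − 14/129.1 = 0.137178 − 0.108443 = 0.028735.
Hence σ₀² = 1/0.028735 ≈ 34.8.

σ₀² = 34.8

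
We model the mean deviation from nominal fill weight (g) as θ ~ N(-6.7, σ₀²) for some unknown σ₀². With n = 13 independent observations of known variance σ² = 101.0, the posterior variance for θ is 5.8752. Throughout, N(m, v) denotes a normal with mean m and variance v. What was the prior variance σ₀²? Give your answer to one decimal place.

For the Normal–Normal model with known σ², precisions add: τ_n = τ₀ + n/σ².
So 1/σ₀² = 1/5.8752 − 13/101.0 = 0.170207 − 0.128713 = 0.041494.
Hence σ₀² = 1/0.041494 ≈ 24.1.

σ₀² = 24.1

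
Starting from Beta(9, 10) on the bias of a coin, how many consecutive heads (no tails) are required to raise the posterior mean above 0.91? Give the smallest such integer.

After k heads and 0 tails the posterior is Beta(9+k, 10), with mean (9+k)/(9+10+k).
Set (9+k)/(19+k) > 0.91 and solve: k > (0.91·19 − 9)/(1 − 0.91) = 92.111.
The smallest integer exceeding 92.111 is 93, and checking k=93: (102)/(112) = 0.9107 > 0.91.

k = 93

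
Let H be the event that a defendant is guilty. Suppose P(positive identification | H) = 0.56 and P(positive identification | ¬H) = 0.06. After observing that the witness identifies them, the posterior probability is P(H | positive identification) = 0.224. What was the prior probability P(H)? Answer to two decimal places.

In odds form, posterior odds = prior odds × likelihood ratio, so prior odds = posterior odds ÷ LR.
Posterior odds = 0.224/(1−0.224) = 0.2887. LR = 0.56/0.06 = 9.3333.
Prior odds = 0.2887/9.3333 = 0.0309, so P(H) = 0.0309/(1+0.0309) ≈ 0.03.

P(H) = 0.03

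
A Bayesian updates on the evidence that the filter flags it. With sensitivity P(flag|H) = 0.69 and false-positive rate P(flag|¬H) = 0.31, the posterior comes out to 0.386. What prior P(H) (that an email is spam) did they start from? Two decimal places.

In odds form, posterior odds = prior odds × likelihood ratio, so prior odds = posterior odds ÷ LR.
Posterior odds = 0.386/(1−0.386) = 0.6287. LR = 0.69/0.31 = 2.2258.
Prior odds = 0.6287/2.2258 = 0.2825, so P(H) = 0.2825/(1+0.2825) ≈ 0.22.

P(H) = 0.22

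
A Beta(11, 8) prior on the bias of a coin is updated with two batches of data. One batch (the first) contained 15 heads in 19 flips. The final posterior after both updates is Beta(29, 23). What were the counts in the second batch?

Because Beta–binomial updating is additive in the counts, the combined data contributed (α_post−α_prior, β_post−β_prior) successes and failures.
Total across both batches: 29−11=18 heads, 23−8=15 tails.
Subtract the first batch: 18−15=3 heads and 15−4=11 tails.

3 heads and 11 tails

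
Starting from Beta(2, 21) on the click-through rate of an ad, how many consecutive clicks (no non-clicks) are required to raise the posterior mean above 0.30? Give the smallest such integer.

After k clicks and 0 non-clicks the posterior is Beta(2+k, 21), with mean (2+k)/(2+21+k).
Set (2+k)/(23+k) > 0.30 and solve: k > (0.30·23 − 2)/(1 − 0.30) = 7.000.
The smallest integer exceeding 7.000 is 8, and checking k=8: (10)/(31) = 0.3226 > 0.30.

k = 8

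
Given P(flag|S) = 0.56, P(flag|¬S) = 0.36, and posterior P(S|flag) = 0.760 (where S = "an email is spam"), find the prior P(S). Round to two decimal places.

In odds form, posterior odds = prior odds × likelihood ratio, so prior odds = posterior odds ÷ LR.
Posterior odds = 0.760/(1−0.760) = 3.1667. LR = 0.56/0.36 = 1.5556.
Prior odds = 3.1667/1.5556 = 2.0357, so P(S) = 2.0357/(1+2.0357) ≈ 0.67.

P(S) = 0.67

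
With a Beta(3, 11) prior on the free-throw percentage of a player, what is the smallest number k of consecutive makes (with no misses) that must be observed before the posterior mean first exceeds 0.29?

k = 2

After k makes and 0 misses the posterior is Beta(3+k, 11), with mean (3+k)/(3+11+k).
Set (3+k)/(14+k) > 0.29 and solve: k > (0.29·14 − 3)/(1 − 0.29) = 1.493.
The smallest integer exceeding 1.493 is 2, and checking k=2: (5)/(16) = 0.3125 > 0.29.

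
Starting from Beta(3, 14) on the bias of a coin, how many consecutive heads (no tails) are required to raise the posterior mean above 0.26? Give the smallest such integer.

k = 2

After k heads and 0 tails the posterior is Beta(3+k, 14), with mean (3+k)/(3+14+k).
Set (3+k)/(17+k) > 0.26 and solve: k > (0.26·17 − 3)/(1 − 0.26) = 1.919.
The smallest integer exceeding 1.919 is 2.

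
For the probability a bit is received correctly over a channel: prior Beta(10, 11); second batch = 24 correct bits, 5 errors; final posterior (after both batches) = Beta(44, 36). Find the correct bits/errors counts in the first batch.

Because Beta–binomial updating is additive in the counts, the combined data contributed (α_post−α_prior, β_post−β_prior) successes and failures.
Total across both batches: 44−10=34 correct bits, 36−11=25 errors.
Subtract the second batch: 34−24=10 correct bits and 25−5=20 errors.

10 correct bits and 20 errors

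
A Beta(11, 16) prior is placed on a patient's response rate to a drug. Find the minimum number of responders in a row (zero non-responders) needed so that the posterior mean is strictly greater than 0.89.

k = 119

After k responders and 0 non-responders the posterior is Beta(11+k, 16), with mean (11+k)/(11+16+k).
Set (11+k)/(27+k) > 0.89 and solve: k > (0.89·27 − 11)/(1 − 0.89) = 118.455.
The smallest integer exceeding 118.455 is 119.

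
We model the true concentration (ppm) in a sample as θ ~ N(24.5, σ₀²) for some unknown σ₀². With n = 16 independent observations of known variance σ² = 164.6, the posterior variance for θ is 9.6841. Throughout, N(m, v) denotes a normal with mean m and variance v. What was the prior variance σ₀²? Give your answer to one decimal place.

σ₀² = 165.1

For the Normal–Normal model with known σ², precisions add: τ_n = τ₀ + n/σ².
So 1/σ₀² = 1/9.6841 − 16/164.6 = 0.103262 − 0.097205 = 0.006057.
Hence σ₀² = 1/0.006057 ≈ 165.1.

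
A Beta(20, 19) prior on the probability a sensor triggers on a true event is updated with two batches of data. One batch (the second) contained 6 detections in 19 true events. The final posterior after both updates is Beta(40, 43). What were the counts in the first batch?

14 detections and 11 misses

Because Beta–binomial updating is additive in the counts, the combined data contributed (α_post−α_prior, β_post−β_prior) successes and failures.
Total across both batches: 40−20=20 detections, 43−19=24 misses.
Subtract the second batch: 20−6=14 detections and 24−13=11 misses.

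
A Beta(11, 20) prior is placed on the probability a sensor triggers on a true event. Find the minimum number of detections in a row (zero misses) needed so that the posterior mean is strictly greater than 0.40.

After k detections and 0 misses the posterior is Beta(11+k, 20), with mean (11+k)/(11+20+k).
Set (11+k)/(31+k) > 0.40 and solve: k > (0.40·31 − 11)/(1 − 0.40) = 2.333.
The smallest integer exceeding 2.333 is 3, and checking k=3: (14)/(34) = 0.4118 > 0.40.

k = 3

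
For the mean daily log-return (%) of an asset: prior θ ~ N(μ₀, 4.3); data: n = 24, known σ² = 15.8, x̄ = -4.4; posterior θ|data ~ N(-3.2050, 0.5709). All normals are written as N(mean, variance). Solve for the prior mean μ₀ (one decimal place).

The posterior mean is a precision-weighted average: μ_n = (τ₀μ₀ + τ_data·x̄)/(τ₀+τ_data), with τ₀=1/σ₀² and τ_data=n/σ².
Here τ₀ = 1/4.3 = 0.232558 and τ_data = 24/15.8 = 1.518987, so τ_n = 1.751545.
Rearranging for μ₀: μ₀ = (μ_n·τ_n − τ_data·x̄)/τ₀ = (-3.2050·1.751545 − 1.518987·-4.4) / 0.232558 = 1.069841/0.232558 ≈ 4.6.

μ₀ = 4.6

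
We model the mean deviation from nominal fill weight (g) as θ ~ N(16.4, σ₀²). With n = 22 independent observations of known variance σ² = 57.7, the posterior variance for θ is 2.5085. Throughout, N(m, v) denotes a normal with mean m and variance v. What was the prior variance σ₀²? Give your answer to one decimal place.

σ₀² = 57.6

For the Normal–Normal model with known σ², precisions add: τ_n = τ₀ + n/σ².
So 1/σ₀² = 1/2.5085 − 22/57.7 = 0.398645 − 0.381282 = 0.017363.
Hence σ₀² = 1/0.017363 ≈ 57.6.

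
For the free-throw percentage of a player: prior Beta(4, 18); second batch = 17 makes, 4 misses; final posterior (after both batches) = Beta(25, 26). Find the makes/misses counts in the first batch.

Because Beta–binomial updating is additive in the counts, the combined data contributed (α_post−α_prior, β_post−β_prior) successes and failures.
Total across both batches: 25−4=21 makes, 26−18=8 misses.
Subtract the second batch: 21−17=4 makes and 8−4=4 misses.

4 makes and 4 misses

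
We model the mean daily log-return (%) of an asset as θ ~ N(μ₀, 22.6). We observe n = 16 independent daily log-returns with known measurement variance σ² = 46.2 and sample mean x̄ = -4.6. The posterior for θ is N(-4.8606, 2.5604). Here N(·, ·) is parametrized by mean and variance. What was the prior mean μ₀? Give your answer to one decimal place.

μ₀ = -6.9

With known observation variance, the Normal–Normal posterior has precision τ_n = τ₀ + n/σ² and mean μ_n = (τ₀μ₀ + (n/σ²)x̄)/τ_n.
Here τ₀ = 1/22.6 = 0.044248 and τ_data = 16/46.2 = 0.346320, so τ_n = 0.390568.
Rearranging for μ₀: μ₀ = (μ_n·τ_n − τ_data·x̄)/τ₀ = (-4.8606·0.390568 − 0.346320·-4.6) / 0.044248 = -0.305323/0.044248 ≈ -6.9.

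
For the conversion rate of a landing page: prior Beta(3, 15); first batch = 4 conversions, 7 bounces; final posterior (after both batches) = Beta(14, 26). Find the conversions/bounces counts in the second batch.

7 conversions and 4 bounces

Because Beta–binomial updating is additive in the counts, the combined data contributed (α_post−α_prior, β_post−β_prior) successes and failures.
Total across both batches: 14−3=11 conversions, 26−15=11 bounces.
Subtract the first batch: 11−4=7 conversions and 11−7=4 bounces.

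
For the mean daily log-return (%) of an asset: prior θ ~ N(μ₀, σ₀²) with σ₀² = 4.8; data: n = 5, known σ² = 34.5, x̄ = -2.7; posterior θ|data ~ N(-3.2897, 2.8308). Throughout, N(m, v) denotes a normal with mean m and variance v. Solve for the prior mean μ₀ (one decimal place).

With known observation variance, the Normal–Normal posterior has precision τ_n = τ₀ + n/σ² and mean μ_n = (τ₀μ₀ + (n/σ²)x̄)/τ_n.
Here τ₀ = 1/4.8 = 0.208333 and τ_data = 5/34.5 = 0.144928, so τ_n = 0.353261.
Rearranging for μ₀: μ₀ = (μ_n·τ_n − τ_data·x̄)/τ₀ = (-3.2897·0.353261 − 0.144928·-2.7) / 0.208333 = -0.770817/0.208333 ≈ -3.7.

μ₀ = -3.7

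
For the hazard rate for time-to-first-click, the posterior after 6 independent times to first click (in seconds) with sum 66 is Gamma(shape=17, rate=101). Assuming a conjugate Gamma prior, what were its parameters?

Gamma(shape=11, rate=35)

For an exponential likelihood with a Gamma(α, β) prior on the rate, n observations with total T give posterior Gamma(α+n, β+T).
So α = 17 − 6 = 11 and β = 101 − 66 = 35.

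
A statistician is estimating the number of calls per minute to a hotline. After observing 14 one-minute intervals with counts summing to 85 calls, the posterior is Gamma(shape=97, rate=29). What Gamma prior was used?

A Gamma(α, β) prior (rate parametrization) on a Poisson rate with n observations summing to S gives posterior Gamma(α+S, β+n).
So α = 97 − 85 = 12 and β = 29 − 14 = 15.

Gamma(shape=12, rate=15)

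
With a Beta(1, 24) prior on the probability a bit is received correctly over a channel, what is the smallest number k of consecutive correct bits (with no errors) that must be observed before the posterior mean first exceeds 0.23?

After k correct bits and 0 errors the posterior is Beta(1+k, 24), with mean (1+k)/(1+24+k).
Set (1+k)/(25+k) > 0.23 and solve: k > (0.23·25 − 1)/(1 − 0.23) = 6.169.
The smallest integer exceeding 6.169 is 7.

k = 7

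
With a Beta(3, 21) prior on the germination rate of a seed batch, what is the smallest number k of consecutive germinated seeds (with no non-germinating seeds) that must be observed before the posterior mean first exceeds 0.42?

After k germinated seeds and 0 non-germinating seeds the posterior is Beta(3+k, 21), with mean (3+k)/(3+21+k).
Set (3+k)/(24+k) > 0.42 and solve: k > (0.42·24 − 3)/(1 − 0.42) = 12.207.
The smallest integer exceeding 12.207 is 13, and checking k=13: (16)/(37) = 0.4324 > 0.42.

k = 13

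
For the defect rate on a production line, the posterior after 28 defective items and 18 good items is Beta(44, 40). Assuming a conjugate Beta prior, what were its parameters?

Beta is conjugate to the binomial likelihood: posterior = Beta(α+s, β+f).
So α = 44 − 28 = 16 and β = 40 − 18 = 22.

Beta(16, 22)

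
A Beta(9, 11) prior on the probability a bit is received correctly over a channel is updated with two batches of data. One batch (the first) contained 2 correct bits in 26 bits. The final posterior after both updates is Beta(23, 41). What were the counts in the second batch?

Sequential conjugate updates are equivalent to a single update on the pooled data, so total successes = posterior α − prior α and total failures = posterior β − prior β.
Total across both batches: 23−9=14 correct bits, 41−11=30 errors.
Subtract the first batch: 14−2=12 correct bits and 30−24=6 errors.

12 correct bits and 6 errors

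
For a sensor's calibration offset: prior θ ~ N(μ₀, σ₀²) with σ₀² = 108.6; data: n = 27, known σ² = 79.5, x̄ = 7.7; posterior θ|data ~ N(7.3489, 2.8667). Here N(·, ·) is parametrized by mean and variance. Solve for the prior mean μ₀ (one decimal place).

The posterior mean is a precision-weighted average: μ_n = (τ₀μ₀ + τ_data·x̄)/(τ₀+τ_data), with τ₀=1/σ₀² and τ_data=n/σ².
Here τ₀ = 1/108.6 = 0.009208 and τ_data = 27/79.5 = 0.339623, so τ_n = 0.348831.
Rearranging for μ₀: μ₀ = (μ_n·τ_n − τ_data·x̄)/τ₀ = (7.3489·0.348831 − 0.339623·7.7) / 0.009208 = -0.051573/0.009208 ≈ -5.6.

μ₀ = -5.6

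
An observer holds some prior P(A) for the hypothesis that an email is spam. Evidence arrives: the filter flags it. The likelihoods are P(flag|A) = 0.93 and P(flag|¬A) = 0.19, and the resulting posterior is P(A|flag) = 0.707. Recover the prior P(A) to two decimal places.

In odds form, posterior odds = prior odds × likelihood ratio, so prior odds = posterior odds ÷ LR.
Posterior odds = 0.707/(1−0.707) = 2.4130. LR = 0.93/0.19 = 4.8947.
Prior odds = 2.4130/4.8947 = 0.4930, so P(A) = 0.4930/(1+0.4930) ≈ 0.33.

P(A) = 0.33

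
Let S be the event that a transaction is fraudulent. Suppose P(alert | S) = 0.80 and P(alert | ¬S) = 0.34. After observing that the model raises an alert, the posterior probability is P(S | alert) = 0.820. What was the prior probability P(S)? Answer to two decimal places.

In odds form, posterior odds = prior odds × likelihood ratio, so prior odds = posterior odds ÷ LR.
Posterior odds = 0.820/(1−0.820) = 4.5556. LR = 0.80/0.34 = 2.3529.
Prior odds = 4.5556/2.3529 = 1.9362, so P(S) = 1.9362/(1+1.9362) ≈ 0.66.

P(S) = 0.66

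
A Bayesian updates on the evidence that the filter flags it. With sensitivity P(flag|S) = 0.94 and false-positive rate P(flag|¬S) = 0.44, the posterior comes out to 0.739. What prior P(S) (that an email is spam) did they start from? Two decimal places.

P(S) = 0.57

Bayes' rule in odds form gives O(S|E) = O(S)·[P(E|S)/P(E|¬S)], hence O(S) = O(S|E)/LR.
Posterior odds = 0.739/(1−0.739) = 2.8314. LR = 0.94/0.44 = 2.1364.
Prior odds = 2.8314/2.1364 = 1.3253, so P(S) = 1.3253/(1+1.3253) ≈ 0.57.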